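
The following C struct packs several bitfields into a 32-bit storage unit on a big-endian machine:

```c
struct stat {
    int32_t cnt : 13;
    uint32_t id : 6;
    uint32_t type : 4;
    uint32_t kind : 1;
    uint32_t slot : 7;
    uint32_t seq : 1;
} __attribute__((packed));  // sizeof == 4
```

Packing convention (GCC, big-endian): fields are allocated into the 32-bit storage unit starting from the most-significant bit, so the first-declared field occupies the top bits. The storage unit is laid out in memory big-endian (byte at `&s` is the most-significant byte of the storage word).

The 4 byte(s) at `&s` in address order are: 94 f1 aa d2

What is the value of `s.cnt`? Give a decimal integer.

-3426

[0]=0x94 [1]=0xf1 [2]=0xaa [3]=0xd2 (big-endian) → word 0x94f1aad2
cnt [19+:13] = (word>>19) & 0x1fff = 4766  ←
id [13+:6] = (word>>13) & 0x3f = 13
type [9+:4] = (word>>9) & 0xf = 5
kind [8+:1] = (word>>8) & 0x1 = 0
slot [1+:7] = (word>>1) & 0x7f = 105
seq [0+:1] = (word>>0) & 0x1 = 0
cnt signed 13b, MSB=1: 4766 - 8192 = -3426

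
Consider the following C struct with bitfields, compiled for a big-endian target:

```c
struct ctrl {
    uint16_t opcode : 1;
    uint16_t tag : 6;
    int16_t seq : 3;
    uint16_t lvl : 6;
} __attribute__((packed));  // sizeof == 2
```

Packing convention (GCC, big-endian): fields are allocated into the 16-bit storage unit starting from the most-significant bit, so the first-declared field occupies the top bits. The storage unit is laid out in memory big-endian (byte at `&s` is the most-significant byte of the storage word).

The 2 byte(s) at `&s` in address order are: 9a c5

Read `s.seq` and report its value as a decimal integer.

3

[0]=0x9a [1]=0xc5 (big-endian) → word 0x9ac5
opcode [15+:1] = (word>>15) & 0x1 = 1
tag [9+:6] = (word>>9) & 0x3f = 13
seq [6+:3] = (word>>6) & 0x7 = 3  ←
lvl [0+:6] = (word>>0) & 0x3f = 5
seq signed 3b, MSB=0: value = 3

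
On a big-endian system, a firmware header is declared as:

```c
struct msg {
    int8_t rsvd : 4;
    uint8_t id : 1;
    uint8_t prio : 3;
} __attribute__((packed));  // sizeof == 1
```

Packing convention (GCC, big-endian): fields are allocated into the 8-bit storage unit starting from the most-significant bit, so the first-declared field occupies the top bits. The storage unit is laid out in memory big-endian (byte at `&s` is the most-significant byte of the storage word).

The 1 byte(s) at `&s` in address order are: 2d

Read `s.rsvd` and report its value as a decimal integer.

[0]=0x2d (big-endian) → word 0x2d
rsvd:4 @ bit 4 → (0x2d>>4)&0xf = 0x2  ←
id:1 @ bit 3 → (0x2d>>3)&0x1 = 0x1
prio:3 @ bit 0 → (0x2d>>0)&0x7 = 0x5
rsvd signed 4b, MSB=0: value = 2

2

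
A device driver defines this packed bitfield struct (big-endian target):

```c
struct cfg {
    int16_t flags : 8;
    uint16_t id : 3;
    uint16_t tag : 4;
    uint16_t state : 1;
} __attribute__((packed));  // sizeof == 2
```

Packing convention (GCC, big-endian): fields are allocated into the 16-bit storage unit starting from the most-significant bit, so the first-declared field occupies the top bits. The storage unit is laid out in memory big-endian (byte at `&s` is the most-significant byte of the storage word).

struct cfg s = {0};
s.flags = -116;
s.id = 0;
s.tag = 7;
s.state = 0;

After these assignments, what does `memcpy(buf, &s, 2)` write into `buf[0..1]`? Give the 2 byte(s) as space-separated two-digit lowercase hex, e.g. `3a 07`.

8c 0e

[8+:8] flags=-116 & 0xff = 0x8c; word=0x8c00
[5+:3] id=0 & 0x7 = 0x0; word=0x8c00
[1+:4] tag=7 & 0xf = 0x7; word=0x8c0e
[0+:1] state=0 & 0x1 = 0x0; word=0x8c0e
word = 0x8c0e → big-endian bytes:
  [0]=0x8c  [1]=0x0e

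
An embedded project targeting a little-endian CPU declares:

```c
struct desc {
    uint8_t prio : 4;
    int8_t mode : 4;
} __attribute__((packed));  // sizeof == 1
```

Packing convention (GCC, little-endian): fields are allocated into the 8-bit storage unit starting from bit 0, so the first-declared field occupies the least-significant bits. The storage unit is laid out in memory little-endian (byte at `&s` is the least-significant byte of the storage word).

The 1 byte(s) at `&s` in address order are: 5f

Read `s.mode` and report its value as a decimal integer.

5

[0]=0x5f (little-endian) → word 0x5f
prio:4 @ bit 0 → (0x5f>>0)&0xf = 0xf
mode:4 @ bit 4 → (0x5f>>4)&0xf = 0x5  ←
mode signed 4b, MSB=0: value = 5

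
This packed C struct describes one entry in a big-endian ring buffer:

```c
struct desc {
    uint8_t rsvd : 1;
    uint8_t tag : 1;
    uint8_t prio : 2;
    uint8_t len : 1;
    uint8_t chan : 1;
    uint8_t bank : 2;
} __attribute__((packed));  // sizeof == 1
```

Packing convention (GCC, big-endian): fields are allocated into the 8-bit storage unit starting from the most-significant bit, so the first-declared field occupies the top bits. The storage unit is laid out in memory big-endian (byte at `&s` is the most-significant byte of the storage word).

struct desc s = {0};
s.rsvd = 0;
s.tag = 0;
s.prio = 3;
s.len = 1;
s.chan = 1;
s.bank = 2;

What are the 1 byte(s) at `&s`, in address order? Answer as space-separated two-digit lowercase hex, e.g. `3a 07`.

rsvd:1 = 0 → 0x0 << 7 → word 0x00
tag:1 = 0 → 0x0 << 6 → word 0x00
prio:2 = 3 → 0x3 << 4 → word 0x30
len:1 = 1 → 0x1 << 3 → word 0x38
chan:1 = 1 → 0x1 << 2 → word 0x3c
bank:2 = 2 → 0x2 << 0 → word 0x3e
word = 0x3e → big-endian bytes:
  [0]=0x3e

3e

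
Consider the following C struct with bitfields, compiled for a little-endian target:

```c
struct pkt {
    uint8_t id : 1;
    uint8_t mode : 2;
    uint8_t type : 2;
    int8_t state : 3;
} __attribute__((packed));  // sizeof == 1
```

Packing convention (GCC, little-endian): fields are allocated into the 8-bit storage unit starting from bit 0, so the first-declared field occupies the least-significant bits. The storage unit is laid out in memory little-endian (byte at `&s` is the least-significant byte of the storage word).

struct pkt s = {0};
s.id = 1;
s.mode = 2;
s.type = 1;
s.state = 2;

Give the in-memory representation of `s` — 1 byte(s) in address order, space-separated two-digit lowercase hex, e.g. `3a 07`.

4d

[0+:1] id=1 & 0x1 = 0x1; word=0x01
[1+:2] mode=2 & 0x3 = 0x2; word=0x05
[3+:2] type=1 & 0x3 = 0x1; word=0x0d
[5+:3] state=2 & 0x7 = 0x2; word=0x4d
word = 0x4d → little-endian bytes:
  [0]=0x4d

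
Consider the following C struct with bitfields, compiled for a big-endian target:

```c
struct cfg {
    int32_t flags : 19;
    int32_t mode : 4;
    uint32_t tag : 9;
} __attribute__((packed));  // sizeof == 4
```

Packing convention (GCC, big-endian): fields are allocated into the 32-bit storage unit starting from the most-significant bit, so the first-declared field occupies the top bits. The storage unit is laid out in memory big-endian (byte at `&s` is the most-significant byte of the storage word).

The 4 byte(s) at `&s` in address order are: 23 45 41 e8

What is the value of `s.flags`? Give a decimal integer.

72234

[0]=0x23 [1]=0x45 [2]=0x41 [3]=0xe8 (big-endian) → word 0x234541e8
flags:19 @ bit 13 → (0x234541e8>>13)&0x7ffff = 0x11a2a  ←
mode:4 @ bit 9 → (0x234541e8>>9)&0xf = 0x0
tag:9 @ bit 0 → (0x234541e8>>0)&0x1ff = 0x1e8
flags signed 19b, MSB=0: value = 72234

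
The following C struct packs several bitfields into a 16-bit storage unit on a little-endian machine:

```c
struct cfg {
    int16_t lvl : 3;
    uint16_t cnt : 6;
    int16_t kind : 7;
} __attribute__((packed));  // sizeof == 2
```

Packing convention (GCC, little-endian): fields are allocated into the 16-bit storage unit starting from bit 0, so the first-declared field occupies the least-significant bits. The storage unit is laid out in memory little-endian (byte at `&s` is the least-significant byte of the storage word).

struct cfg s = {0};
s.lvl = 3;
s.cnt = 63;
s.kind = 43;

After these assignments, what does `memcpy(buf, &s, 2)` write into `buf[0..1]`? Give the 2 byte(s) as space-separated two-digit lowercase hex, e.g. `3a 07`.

lvl:3 = 3 → 0x3 << 0 → word 0x0003
cnt:6 = 63 → 0x3f << 3 → word 0x01fb
kind:7 = 43 → 0x2b << 9 → word 0x57fb
word = 0x57fb → little-endian bytes:
  [0]=0xfb  [1]=0x57

fb 57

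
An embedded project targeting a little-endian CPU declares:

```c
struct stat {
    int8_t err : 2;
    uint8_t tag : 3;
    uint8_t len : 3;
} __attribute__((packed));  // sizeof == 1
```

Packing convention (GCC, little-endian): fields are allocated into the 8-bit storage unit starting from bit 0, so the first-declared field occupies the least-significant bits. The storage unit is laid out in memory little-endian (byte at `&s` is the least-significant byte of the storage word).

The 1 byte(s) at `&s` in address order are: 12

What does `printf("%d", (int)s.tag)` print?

[0]=0x12 (little-endian) → word 0x12
err [0+:2] = (word>>0) & 0x3 = 2
tag [2+:3] = (word>>2) & 0x7 = 4  ←
len [5+:3] = (word>>5) & 0x7 = 0

4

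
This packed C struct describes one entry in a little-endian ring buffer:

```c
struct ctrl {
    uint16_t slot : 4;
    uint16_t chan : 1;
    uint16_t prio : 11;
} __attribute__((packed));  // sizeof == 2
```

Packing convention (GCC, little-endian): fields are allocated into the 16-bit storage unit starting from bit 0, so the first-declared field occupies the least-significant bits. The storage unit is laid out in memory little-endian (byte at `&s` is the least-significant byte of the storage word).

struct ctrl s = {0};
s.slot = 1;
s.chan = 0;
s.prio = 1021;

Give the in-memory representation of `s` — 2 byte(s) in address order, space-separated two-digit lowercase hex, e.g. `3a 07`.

slot:4 = 1 → 0x1 << 0 → word 0x0001
chan:1 = 0 → 0x0 << 4 → word 0x0001
prio:11 = 1021 → 0x3fd << 5 → word 0x7fa1
word = 0x7fa1 → little-endian bytes:
  [0]=0xa1  [1]=0x7f

a1 7f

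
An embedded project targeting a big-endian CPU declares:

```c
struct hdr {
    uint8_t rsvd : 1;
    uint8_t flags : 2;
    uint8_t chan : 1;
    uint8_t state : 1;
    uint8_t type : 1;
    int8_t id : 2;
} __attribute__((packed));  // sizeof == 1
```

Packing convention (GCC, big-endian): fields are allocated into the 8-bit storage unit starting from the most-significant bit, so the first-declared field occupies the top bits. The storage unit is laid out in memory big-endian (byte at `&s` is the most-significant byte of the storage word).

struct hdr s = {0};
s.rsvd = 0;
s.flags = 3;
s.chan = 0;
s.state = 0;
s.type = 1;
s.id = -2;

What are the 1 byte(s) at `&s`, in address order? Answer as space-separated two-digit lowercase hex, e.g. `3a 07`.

rsvd:1 = 0 → 0x0 << 7 → word 0x00
flags:2 = 3 → 0x3 << 5 → word 0x60
chan:1 = 0 → 0x0 << 4 → word 0x60
state:1 = 0 → 0x0 << 3 → word 0x60
type:1 = 1 → 0x1 << 2 → word 0x64
id:2 = -2 → 0x2 << 0 → word 0x66
word = 0x66 → big-endian bytes:
  [0]=0x66

66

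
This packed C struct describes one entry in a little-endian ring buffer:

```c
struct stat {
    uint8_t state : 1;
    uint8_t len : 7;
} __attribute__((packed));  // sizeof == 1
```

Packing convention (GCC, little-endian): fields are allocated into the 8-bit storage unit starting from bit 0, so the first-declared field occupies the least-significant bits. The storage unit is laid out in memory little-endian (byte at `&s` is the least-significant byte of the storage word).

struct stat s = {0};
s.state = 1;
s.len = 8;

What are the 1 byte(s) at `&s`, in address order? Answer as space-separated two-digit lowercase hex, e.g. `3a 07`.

11

state (1b) val=1 bits=0x1 at bit 0: 0x01
len (7b) val=8 bits=0x8 at bit 1: 0x11
word = 0x11 → little-endian bytes:
  [0]=0x11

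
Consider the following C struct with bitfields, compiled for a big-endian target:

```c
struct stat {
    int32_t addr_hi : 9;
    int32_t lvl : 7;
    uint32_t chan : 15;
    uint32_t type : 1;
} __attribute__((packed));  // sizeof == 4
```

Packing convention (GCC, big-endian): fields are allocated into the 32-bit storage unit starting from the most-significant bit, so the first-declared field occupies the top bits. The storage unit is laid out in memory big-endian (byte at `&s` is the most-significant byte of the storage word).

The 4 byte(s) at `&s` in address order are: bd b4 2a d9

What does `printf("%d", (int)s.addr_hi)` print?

[0]=0xbd [1]=0xb4 [2]=0x2a [3]=0xd9 (big-endian) → word 0xbdb42ad9
addr_hi [23+:9] = (word>>23) & 0x1ff = 379  ←
lvl [16+:7] = (word>>16) & 0x7f = 52
chan [1+:15] = (word>>1) & 0x7fff = 5484
type [0+:1] = (word>>0) & 0x1 = 1
addr_hi signed 9b, MSB=1: 379 - 512 = -133

-133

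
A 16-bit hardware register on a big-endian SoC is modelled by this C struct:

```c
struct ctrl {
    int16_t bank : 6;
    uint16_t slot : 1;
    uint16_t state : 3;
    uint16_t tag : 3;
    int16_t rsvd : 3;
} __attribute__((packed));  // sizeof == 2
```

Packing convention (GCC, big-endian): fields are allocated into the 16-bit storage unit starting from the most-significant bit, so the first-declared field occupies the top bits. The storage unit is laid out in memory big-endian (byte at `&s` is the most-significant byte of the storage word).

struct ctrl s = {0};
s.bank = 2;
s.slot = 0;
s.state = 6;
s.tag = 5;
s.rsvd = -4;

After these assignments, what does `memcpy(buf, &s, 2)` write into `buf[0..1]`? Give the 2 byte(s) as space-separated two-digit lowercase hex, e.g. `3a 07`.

09 ac

bank (6b) val=2 bits=0x2 at bit 10: 0x0800
slot (1b) val=0 bits=0x0 at bit 9: 0x0800
state (3b) val=6 bits=0x6 at bit 6: 0x0980
tag (3b) val=5 bits=0x5 at bit 3: 0x09a8
rsvd (3b) val=-4 bits=0x4 at bit 0: 0x09ac
word = 0x09ac → big-endian bytes:
  [0]=0x09  [1]=0xac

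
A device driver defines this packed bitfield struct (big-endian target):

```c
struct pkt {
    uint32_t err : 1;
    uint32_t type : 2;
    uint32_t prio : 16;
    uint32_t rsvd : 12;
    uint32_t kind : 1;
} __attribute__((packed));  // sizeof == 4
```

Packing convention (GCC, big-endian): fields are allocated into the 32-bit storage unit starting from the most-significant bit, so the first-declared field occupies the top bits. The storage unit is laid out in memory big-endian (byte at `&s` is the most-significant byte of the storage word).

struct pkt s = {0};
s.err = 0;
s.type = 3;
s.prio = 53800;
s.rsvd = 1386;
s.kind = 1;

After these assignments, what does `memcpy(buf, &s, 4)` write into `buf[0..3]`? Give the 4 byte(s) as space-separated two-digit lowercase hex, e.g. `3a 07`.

7a 45 0a d5

err (1b) val=0 bits=0x0 at bit 31: 0x00000000
type (2b) val=3 bits=0x3 at bit 29: 0x60000000
prio (16b) val=53800 bits=0xd228 at bit 13: 0x7a450000
rsvd (12b) val=1386 bits=0x56a at bit 1: 0x7a450ad4
kind (1b) val=1 bits=0x1 at bit 0: 0x7a450ad5
word = 0x7a450ad5 → big-endian bytes:
  [0]=0x7a  [1]=0x45  [2]=0x0a  [3]=0xd5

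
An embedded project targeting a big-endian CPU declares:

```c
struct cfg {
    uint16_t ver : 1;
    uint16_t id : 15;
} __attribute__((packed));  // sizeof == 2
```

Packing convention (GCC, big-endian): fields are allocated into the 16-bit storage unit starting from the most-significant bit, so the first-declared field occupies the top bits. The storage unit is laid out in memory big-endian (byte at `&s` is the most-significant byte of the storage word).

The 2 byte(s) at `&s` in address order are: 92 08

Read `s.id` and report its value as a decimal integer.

[0]=0x92 [1]=0x08 (big-endian) → word 0x9208
ver [15+:1] = (word>>15) & 0x1 = 1
id [0+:15] = (word>>0) & 0x7fff = 4616  ←

4616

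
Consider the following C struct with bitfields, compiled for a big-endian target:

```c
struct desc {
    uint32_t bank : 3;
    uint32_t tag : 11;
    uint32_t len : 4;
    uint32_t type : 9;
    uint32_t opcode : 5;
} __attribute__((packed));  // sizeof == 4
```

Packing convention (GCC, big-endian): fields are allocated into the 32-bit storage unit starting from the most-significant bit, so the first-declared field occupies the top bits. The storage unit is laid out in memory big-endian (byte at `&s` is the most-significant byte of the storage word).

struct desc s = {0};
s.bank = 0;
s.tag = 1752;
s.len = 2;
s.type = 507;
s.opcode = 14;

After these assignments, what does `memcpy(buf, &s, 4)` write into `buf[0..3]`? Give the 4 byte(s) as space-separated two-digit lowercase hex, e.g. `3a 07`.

1b 60 bf 6e

bank (3b) val=0 bits=0x0 at bit 29: 0x00000000
tag (11b) val=1752 bits=0x6d8 at bit 18: 0x1b600000
len (4b) val=2 bits=0x2 at bit 14: 0x1b608000
type (9b) val=507 bits=0x1fb at bit 5: 0x1b60bf60
opcode (5b) val=14 bits=0xe at bit 0: 0x1b60bf6e
word = 0x1b60bf6e → big-endian bytes:
  [0]=0x1b  [1]=0x60  [2]=0xbf  [3]=0x6e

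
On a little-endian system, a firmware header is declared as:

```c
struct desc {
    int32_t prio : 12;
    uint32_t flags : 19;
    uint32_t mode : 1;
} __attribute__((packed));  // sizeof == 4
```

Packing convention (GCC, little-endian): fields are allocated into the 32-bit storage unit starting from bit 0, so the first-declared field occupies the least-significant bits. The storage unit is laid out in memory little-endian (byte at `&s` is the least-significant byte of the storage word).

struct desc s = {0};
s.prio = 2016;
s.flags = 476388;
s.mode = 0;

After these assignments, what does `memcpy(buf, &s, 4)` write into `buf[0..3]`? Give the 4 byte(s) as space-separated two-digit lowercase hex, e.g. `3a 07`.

[0+:12] prio=2016 & 0xfff = 0x7e0; word=0x000007e0
[12+:19] flags=476388 & 0x7ffff = 0x744e4; word=0x744e47e0
[31+:1] mode=0 & 0x1 = 0x0; word=0x744e47e0
word = 0x744e47e0 → little-endian bytes:
  [0]=0xe0  [1]=0x47  [2]=0x4e  [3]=0x74

e0 47 4e 74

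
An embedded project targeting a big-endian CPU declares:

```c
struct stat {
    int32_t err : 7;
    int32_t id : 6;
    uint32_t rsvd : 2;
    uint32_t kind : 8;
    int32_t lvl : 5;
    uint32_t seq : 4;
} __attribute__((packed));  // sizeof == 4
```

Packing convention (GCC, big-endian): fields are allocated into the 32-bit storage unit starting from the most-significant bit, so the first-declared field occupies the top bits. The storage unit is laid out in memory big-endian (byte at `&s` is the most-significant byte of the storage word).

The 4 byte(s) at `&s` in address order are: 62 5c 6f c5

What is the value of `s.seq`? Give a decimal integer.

5

[0]=0x62 [1]=0x5c [2]=0x6f [3]=0xc5 (big-endian) → word 0x625c6fc5
err [25+:7] = (word>>25) & 0x7f = 49
id [19+:6] = (word>>19) & 0x3f = 11
rsvd [17+:2] = (word>>17) & 0x3 = 2
kind [9+:8] = (word>>9) & 0xff = 55
lvl [4+:5] = (word>>4) & 0x1f = 28
seq [0+:4] = (word>>0) & 0xf = 5  ←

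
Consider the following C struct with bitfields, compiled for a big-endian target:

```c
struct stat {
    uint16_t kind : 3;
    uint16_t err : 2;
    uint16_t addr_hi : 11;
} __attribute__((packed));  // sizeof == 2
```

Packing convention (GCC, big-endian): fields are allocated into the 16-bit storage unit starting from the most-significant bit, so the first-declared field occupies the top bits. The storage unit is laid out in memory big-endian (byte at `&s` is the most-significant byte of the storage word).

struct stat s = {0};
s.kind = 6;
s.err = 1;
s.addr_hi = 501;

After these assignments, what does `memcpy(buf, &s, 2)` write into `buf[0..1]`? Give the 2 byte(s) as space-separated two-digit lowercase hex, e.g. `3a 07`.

c9 f5

kind (3b) val=6 bits=0x6 at bit 13: 0xc000
err (2b) val=1 bits=0x1 at bit 11: 0xc800
addr_hi (11b) val=501 bits=0x1f5 at bit 0: 0xc9f5
word = 0xc9f5 → big-endian bytes:
  [0]=0xc9  [1]=0xf5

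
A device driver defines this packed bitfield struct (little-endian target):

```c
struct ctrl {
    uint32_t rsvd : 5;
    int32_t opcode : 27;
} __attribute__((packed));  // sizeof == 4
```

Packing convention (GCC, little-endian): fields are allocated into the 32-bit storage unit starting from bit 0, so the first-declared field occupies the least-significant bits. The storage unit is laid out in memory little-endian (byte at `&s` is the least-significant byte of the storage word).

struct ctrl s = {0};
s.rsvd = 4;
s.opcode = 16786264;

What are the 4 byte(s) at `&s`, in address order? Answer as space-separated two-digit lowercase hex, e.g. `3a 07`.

rsvd (5b) val=4 bits=0x4 at bit 0: 0x00000004
opcode (27b) val=16786264 bits=0x1002358 at bit 5: 0x20046b04
word = 0x20046b04 → little-endian bytes:
  [0]=0x04  [1]=0x6b  [2]=0x04  [3]=0x20

04 6b 04 20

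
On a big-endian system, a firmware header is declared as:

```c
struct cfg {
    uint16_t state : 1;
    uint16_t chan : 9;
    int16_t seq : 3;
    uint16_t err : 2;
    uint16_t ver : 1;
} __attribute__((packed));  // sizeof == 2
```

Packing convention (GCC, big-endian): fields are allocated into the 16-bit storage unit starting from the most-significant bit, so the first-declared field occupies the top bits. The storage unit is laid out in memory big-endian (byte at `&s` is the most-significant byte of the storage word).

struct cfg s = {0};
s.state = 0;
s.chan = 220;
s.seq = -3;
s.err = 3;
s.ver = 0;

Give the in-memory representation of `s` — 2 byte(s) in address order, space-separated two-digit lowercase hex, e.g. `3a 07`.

state (1b) val=0 bits=0x0 at bit 15: 0x0000
chan (9b) val=220 bits=0xdc at bit 6: 0x3700
seq (3b) val=-3 bits=0x5 at bit 3: 0x3728
err (2b) val=3 bits=0x3 at bit 1: 0x372e
ver (1b) val=0 bits=0x0 at bit 0: 0x372e
word = 0x372e → big-endian bytes:
  [0]=0x37  [1]=0x2e

37 2e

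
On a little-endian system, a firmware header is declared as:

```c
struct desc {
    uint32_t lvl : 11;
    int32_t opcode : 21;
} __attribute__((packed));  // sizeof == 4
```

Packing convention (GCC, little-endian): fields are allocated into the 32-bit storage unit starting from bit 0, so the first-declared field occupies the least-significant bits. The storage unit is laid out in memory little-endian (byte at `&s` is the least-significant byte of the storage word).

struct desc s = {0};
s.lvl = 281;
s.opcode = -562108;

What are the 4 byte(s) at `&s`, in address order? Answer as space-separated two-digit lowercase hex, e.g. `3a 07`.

19 21 62 bb

lvl:11 = 281 → 0x119 << 0 → word 0x00000119
opcode:21 = -562108 → 0x176c44 << 11 → word 0xbb622119
word = 0xbb622119 → little-endian bytes:
  [0]=0x19  [1]=0x21  [2]=0x62  [3]=0xbb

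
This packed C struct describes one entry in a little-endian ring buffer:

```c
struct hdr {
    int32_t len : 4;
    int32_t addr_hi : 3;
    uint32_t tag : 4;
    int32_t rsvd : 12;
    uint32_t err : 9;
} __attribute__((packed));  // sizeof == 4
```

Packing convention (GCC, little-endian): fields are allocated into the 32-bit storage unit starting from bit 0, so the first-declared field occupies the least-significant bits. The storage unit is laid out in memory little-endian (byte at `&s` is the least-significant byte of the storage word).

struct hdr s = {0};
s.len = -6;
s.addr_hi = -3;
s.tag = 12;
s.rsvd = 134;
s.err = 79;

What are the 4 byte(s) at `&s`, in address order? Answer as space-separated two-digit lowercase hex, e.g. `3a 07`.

5a 36 84 27

len:4 = -6 → 0xa << 0 → word 0x0000000a
addr_hi:3 = -3 → 0x5 << 4 → word 0x0000005a
tag:4 = 12 → 0xc << 7 → word 0x0000065a
rsvd:12 = 134 → 0x86 << 11 → word 0x0004365a
err:9 = 79 → 0x4f << 23 → word 0x2784365a
word = 0x2784365a → little-endian bytes:
  [0]=0x5a  [1]=0x36  [2]=0x84  [3]=0x27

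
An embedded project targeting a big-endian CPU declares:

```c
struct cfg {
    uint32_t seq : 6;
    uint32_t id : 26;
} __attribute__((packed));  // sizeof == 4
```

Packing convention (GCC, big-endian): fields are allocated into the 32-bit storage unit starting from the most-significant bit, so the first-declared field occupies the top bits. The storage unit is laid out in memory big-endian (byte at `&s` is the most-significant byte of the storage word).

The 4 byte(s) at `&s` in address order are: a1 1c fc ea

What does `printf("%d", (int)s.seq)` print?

[0]=0xa1 [1]=0x1c [2]=0xfc [3]=0xea (big-endian) → word 0xa11cfcea
seq:6 @ bit 26 → (0xa11cfcea>>26)&0x3f = 0x28  ←
id:26 @ bit 0 → (0xa11cfcea>>0)&0x3ffffff = 0x11cfcea

40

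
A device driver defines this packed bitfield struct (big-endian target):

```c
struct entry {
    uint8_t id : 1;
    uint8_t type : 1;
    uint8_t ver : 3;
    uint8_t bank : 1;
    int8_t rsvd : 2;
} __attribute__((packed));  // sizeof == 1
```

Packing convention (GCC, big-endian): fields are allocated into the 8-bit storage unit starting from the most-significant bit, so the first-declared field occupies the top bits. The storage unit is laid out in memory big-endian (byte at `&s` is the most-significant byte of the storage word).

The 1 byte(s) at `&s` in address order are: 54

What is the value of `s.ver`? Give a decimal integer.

[0]=0x54 (big-endian) → word 0x54
id:1 @ bit 7 → (0x54>>7)&0x1 = 0x0
type:1 @ bit 6 → (0x54>>6)&0x1 = 0x1
ver:3 @ bit 3 → (0x54>>3)&0x7 = 0x2  ←
bank:1 @ bit 2 → (0x54>>2)&0x1 = 0x1
rsvd:2 @ bit 0 → (0x54>>0)&0x3 = 0x0

2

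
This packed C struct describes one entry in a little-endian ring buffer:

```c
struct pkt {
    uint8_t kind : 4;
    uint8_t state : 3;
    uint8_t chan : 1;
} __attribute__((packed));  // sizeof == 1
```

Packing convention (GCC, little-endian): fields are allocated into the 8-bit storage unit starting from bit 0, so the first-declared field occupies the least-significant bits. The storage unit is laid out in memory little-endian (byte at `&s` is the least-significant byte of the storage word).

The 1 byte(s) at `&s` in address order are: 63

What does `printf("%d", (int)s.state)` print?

[0]=0x63 (little-endian) → word 0x63
kind [0+:4] = (word>>0) & 0xf = 3
state [4+:3] = (word>>4) & 0x7 = 6  ←
chan [7+:1] = (word>>7) & 0x1 = 0

6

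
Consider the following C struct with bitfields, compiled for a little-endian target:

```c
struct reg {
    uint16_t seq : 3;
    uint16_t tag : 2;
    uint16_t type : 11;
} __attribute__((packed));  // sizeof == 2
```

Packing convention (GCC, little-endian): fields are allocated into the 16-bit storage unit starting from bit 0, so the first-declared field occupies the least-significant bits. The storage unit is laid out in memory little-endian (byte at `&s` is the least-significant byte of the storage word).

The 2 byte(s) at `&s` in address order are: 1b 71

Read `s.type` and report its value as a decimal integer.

[0]=0x1b [1]=0x71 (little-endian) → word 0x711b
seq:3 @ bit 0 → (0x711b>>0)&0x7 = 0x3
tag:2 @ bit 3 → (0x711b>>3)&0x3 = 0x3
type:11 @ bit 5 → (0x711b>>5)&0x7ff = 0x388  ←

904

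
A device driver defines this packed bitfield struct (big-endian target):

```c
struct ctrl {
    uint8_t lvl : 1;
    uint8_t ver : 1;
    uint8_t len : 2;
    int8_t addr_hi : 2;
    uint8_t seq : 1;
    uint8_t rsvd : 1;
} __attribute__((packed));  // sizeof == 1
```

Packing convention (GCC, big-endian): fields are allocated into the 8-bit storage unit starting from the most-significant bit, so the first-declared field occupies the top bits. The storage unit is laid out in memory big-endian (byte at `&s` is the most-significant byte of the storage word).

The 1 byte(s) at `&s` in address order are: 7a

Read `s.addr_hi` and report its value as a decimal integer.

[0]=0x7a (big-endian) → word 0x7a
lvl:1 @ bit 7 → (0x7a>>7)&0x1 = 0x0
ver:1 @ bit 6 → (0x7a>>6)&0x1 = 0x1
len:2 @ bit 4 → (0x7a>>4)&0x3 = 0x3
addr_hi:2 @ bit 2 → (0x7a>>2)&0x3 = 0x2  ←
seq:1 @ bit 1 → (0x7a>>1)&0x1 = 0x1
rsvd:1 @ bit 0 → (0x7a>>0)&0x1 = 0x0
addr_hi signed 2b, MSB=1: 2 - 4 = -2

-2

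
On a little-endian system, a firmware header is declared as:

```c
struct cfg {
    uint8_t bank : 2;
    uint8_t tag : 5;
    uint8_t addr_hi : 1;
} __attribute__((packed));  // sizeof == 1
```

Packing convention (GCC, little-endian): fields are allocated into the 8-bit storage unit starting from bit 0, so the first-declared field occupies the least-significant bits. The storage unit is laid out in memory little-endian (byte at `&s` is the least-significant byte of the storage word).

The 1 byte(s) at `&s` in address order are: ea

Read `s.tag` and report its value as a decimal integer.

[0]=0xea (little-endian) → word 0xea
bank [0+:2] = (word>>0) & 0x3 = 2
tag [2+:5] = (word>>2) & 0x1f = 26  ←
addr_hi [7+:1] = (word>>7) & 0x1 = 1

26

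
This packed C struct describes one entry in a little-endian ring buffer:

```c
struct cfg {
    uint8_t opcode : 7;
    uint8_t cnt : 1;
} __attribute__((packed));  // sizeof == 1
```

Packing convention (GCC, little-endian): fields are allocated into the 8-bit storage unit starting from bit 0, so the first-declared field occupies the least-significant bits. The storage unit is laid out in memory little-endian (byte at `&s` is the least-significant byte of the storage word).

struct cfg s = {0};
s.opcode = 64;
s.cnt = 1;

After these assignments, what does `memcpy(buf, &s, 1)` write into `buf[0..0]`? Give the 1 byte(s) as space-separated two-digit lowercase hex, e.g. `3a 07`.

c0

[0+:7] opcode=64 & 0x7f = 0x40; word=0x40
[7+:1] cnt=1 & 0x1 = 0x1; word=0xc0
word = 0xc0 → little-endian bytes:
  [0]=0xc0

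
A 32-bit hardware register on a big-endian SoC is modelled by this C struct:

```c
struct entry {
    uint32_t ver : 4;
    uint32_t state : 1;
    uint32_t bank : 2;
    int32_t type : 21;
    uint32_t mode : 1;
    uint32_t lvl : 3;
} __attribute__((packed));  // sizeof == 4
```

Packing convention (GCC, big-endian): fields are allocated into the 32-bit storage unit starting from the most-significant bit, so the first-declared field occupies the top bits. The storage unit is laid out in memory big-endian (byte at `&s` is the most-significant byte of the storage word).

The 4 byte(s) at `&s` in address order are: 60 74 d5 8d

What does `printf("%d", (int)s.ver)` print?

6

[0]=0x60 [1]=0x74 [2]=0xd5 [3]=0x8d (big-endian) → word 0x6074d58d
ver:4 @ bit 28 → (0x6074d58d>>28)&0xf = 0x6  ←
state:1 @ bit 27 → (0x6074d58d>>27)&0x1 = 0x0
bank:2 @ bit 25 → (0x6074d58d>>25)&0x3 = 0x0
type:21 @ bit 4 → (0x6074d58d>>4)&0x1fffff = 0x74d58
mode:1 @ bit 3 → (0x6074d58d>>3)&0x1 = 0x1
lvl:3 @ bit 0 → (0x6074d58d>>0)&0x7 = 0x5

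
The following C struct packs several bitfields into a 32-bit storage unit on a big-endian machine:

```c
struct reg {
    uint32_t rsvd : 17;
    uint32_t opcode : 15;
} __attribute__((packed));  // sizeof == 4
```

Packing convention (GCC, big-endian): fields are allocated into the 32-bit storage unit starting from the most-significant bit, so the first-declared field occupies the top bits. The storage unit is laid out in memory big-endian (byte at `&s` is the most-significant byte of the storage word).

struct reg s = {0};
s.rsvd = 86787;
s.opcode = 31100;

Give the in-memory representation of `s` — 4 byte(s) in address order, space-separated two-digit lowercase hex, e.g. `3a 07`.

a9 81 f9 7c

rsvd (17b) val=86787 bits=0x15303 at bit 15: 0xa9818000
opcode (15b) val=31100 bits=0x797c at bit 0: 0xa981f97c
word = 0xa981f97c → big-endian bytes:
  [0]=0xa9  [1]=0x81  [2]=0xf9  [3]=0x7c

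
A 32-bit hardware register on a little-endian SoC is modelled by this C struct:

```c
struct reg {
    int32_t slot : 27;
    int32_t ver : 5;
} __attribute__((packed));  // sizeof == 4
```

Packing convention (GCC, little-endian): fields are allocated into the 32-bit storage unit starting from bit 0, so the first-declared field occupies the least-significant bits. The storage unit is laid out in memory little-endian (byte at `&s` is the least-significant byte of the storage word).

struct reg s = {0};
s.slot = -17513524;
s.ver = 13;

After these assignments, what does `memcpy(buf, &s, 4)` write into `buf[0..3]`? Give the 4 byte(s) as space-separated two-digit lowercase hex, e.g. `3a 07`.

[0+:27] slot=-17513524 & 0x7ffffff = 0x6f4c3cc; word=0x06f4c3cc
[27+:5] ver=13 & 0x1f = 0xd; word=0x6ef4c3cc
word = 0x6ef4c3cc → little-endian bytes:
  [0]=0xcc  [1]=0xc3  [2]=0xf4  [3]=0x6e

cc c3 f4 6e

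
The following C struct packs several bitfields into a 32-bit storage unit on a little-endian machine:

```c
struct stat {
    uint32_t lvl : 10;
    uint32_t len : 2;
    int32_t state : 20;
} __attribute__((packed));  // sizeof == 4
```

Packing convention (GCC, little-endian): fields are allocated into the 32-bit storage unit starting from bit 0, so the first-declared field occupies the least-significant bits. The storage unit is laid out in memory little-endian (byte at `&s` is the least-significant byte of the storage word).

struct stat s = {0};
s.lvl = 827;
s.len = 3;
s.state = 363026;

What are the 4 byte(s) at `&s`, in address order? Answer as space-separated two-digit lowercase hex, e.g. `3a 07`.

[0+:10] lvl=827 & 0x3ff = 0x33b; word=0x0000033b
[10+:2] len=3 & 0x3 = 0x3; word=0x00000f3b
[12+:20] state=363026 & 0xfffff = 0x58a12; word=0x58a12f3b
word = 0x58a12f3b → little-endian bytes:
  [0]=0x3b  [1]=0x2f  [2]=0xa1  [3]=0x58

3b 2f a1 58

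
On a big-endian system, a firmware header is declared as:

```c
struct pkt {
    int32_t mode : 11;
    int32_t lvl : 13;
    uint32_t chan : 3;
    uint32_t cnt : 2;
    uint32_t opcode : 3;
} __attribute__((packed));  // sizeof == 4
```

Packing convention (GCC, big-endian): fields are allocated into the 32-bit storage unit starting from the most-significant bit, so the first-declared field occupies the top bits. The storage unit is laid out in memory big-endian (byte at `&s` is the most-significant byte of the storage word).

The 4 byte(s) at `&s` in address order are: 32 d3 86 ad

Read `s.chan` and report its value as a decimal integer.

[0]=0x32 [1]=0xd3 [2]=0x86 [3]=0xad (big-endian) → word 0x32d386ad
mode [21+:11] = (word>>21) & 0x7ff = 406
lvl [8+:13] = (word>>8) & 0x1fff = 4998
chan [5+:3] = (word>>5) & 0x7 = 5  ←
cnt [3+:2] = (word>>3) & 0x3 = 1
opcode [0+:3] = (word>>0) & 0x7 = 5

5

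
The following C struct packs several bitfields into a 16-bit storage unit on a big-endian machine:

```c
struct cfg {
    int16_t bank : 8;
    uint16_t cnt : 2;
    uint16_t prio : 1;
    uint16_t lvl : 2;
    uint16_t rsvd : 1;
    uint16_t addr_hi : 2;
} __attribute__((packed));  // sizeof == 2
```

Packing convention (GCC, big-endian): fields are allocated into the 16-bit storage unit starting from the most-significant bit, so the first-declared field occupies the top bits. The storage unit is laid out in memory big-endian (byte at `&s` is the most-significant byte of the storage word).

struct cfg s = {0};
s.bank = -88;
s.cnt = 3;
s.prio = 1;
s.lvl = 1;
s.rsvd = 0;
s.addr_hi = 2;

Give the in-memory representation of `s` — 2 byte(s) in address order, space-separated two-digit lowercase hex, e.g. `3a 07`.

a8 ea

[8+:8] bank=-88 & 0xff = 0xa8; word=0xa800
[6+:2] cnt=3 & 0x3 = 0x3; word=0xa8c0
[5+:1] prio=1 & 0x1 = 0x1; word=0xa8e0
[3+:2] lvl=1 & 0x3 = 0x1; word=0xa8e8
[2+:1] rsvd=0 & 0x1 = 0x0; word=0xa8e8
[0+:2] addr_hi=2 & 0x3 = 0x2; word=0xa8ea
word = 0xa8ea → big-endian bytes:
  [0]=0xa8  [1]=0xea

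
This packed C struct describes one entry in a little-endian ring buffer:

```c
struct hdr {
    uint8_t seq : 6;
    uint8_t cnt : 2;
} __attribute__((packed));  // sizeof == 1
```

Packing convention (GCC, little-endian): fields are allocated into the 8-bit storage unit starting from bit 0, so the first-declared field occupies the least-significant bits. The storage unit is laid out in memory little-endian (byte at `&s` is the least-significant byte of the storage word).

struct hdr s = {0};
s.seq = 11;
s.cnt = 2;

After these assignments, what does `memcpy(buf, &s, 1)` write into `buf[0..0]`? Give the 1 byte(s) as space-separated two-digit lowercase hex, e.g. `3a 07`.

8b

seq:6 = 11 → 0xb << 0 → word 0x0b
cnt:2 = 2 → 0x2 << 6 → word 0x8b
word = 0x8b → little-endian bytes:
  [0]=0x8b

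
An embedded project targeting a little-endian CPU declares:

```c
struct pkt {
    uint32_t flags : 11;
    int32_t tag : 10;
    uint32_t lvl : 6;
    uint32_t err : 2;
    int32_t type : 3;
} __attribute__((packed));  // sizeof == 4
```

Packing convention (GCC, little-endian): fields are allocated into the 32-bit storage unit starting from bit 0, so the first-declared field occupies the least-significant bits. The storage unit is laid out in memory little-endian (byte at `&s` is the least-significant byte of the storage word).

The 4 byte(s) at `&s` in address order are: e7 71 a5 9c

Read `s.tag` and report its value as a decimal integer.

174

[0]=0xe7 [1]=0x71 [2]=0xa5 [3]=0x9c (little-endian) → word 0x9ca571e7
flags:11 @ bit 0 → (0x9ca571e7>>0)&0x7ff = 0x1e7
tag:10 @ bit 11 → (0x9ca571e7>>11)&0x3ff = 0xae  ←
lvl:6 @ bit 21 → (0x9ca571e7>>21)&0x3f = 0x25
err:2 @ bit 27 → (0x9ca571e7>>27)&0x3 = 0x3
type:3 @ bit 29 → (0x9ca571e7>>29)&0x7 = 0x4
tag signed 10b, MSB=0: value = 174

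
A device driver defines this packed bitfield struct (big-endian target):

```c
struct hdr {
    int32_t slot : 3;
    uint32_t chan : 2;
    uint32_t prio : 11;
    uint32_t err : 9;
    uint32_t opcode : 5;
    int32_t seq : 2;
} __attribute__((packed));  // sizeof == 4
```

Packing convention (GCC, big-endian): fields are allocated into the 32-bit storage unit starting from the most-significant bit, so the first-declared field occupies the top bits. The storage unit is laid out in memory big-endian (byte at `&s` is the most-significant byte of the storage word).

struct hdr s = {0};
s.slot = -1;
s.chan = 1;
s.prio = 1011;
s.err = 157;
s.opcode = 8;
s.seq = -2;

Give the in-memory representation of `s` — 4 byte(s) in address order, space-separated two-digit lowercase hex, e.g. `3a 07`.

eb f3 4e a2

[29+:3] slot=-1 & 0x7 = 0x7; word=0xe0000000
[27+:2] chan=1 & 0x3 = 0x1; word=0xe8000000
[16+:11] prio=1011 & 0x7ff = 0x3f3; word=0xebf30000
[7+:9] err=157 & 0x1ff = 0x9d; word=0xebf34e80
[2+:5] opcode=8 & 0x1f = 0x8; word=0xebf34ea0
[0+:2] seq=-2 & 0x3 = 0x2; word=0xebf34ea2
word = 0xebf34ea2 → big-endian bytes:
  [0]=0xeb  [1]=0xf3  [2]=0x4e  [3]=0xa2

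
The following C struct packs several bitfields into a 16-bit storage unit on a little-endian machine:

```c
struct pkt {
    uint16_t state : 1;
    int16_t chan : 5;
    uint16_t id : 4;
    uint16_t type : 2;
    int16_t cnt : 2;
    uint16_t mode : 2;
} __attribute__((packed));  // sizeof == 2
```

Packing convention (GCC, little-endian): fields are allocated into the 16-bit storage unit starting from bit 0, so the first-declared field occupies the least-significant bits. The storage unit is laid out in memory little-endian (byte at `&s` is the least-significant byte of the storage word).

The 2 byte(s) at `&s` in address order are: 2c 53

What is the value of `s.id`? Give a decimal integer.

[0]=0x2c [1]=0x53 (little-endian) → word 0x532c
state:1 @ bit 0 → (0x532c>>0)&0x1 = 0x0
chan:5 @ bit 1 → (0x532c>>1)&0x1f = 0x16
id:4 @ bit 6 → (0x532c>>6)&0xf = 0xc  ←
type:2 @ bit 10 → (0x532c>>10)&0x3 = 0x0
cnt:2 @ bit 12 → (0x532c>>12)&0x3 = 0x1
mode:2 @ bit 14 → (0x532c>>14)&0x3 = 0x1

12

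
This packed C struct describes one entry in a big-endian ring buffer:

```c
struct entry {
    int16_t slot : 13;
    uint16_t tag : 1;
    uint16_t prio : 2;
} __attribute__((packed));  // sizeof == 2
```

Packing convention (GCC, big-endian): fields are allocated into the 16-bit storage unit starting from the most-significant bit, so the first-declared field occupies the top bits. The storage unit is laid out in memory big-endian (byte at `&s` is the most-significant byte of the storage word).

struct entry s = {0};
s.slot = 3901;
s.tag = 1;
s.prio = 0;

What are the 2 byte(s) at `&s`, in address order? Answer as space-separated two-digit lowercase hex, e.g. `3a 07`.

79 ec

slot (13b) val=3901 bits=0xf3d at bit 3: 0x79e8
tag (1b) val=1 bits=0x1 at bit 2: 0x79ec
prio (2b) val=0 bits=0x0 at bit 0: 0x79ec
word = 0x79ec → big-endian bytes:
  [0]=0x79  [1]=0xec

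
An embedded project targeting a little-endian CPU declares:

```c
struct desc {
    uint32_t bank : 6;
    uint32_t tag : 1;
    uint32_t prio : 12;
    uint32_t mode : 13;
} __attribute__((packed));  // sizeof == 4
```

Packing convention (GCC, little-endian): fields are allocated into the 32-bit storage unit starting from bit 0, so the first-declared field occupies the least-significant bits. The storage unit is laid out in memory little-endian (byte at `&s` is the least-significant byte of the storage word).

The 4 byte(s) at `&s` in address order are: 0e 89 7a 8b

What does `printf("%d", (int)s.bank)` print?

14

[0]=0x0e [1]=0x89 [2]=0x7a [3]=0x8b (little-endian) → word 0x8b7a890e
bank [0+:6] = (word>>0) & 0x3f = 14  ←
tag [6+:1] = (word>>6) & 0x1 = 0
prio [7+:12] = (word>>7) & 0xfff = 1298
mode [19+:13] = (word>>19) & 0x1fff = 4463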